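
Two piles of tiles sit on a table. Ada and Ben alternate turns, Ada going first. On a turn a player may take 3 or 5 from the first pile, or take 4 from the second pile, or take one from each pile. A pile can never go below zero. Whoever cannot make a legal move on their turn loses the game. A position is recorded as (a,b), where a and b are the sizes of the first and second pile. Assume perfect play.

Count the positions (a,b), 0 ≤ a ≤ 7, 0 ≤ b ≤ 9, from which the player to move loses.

Classify positions by backward induction: terminal positions (no move available) are L. From any other position, the mover wins iff some move reaches an L.
Every move lowers a or b (never raises either), so fill the grid row by row in increasing a, and left to right within a row: each cell's successors are then already labelled.
      b=0  b=1  b=2  b=3  b=4  b=5  b=6  b=7  b=8  b=9
a=0:    L    L    L    L    W    W    W    W    L    L
a=1:    L    W    W    W    W    L    L    L    L    W
a=2:    L    W    L    L    W    L    W    W    W    W
a=3:    W    W    W    W    W    L    W    L    W    W
a=4:    W    L    L    L    L    W    W    W    W    L
a=5:    W    W    W    W    W    W    L    L    W    W
a=6:    W    L    L    L    L    W    W    W    W    L
a=7:    W    W    W    W    W    W    L    L    L    W
Cells with no legal move (terminal, hence L): (0,0), (0,1), (0,2), (0,3), (1,0), (2,0).
The remaining L cells, each justified by listing all of its moves:
(0,8): →(0,4)(W) only, which is W, so L
(0,9): →(0,5)(W) only, which is W, so L
(1,5): →(1,1)(W), (0,4)(W) — all W, so L
(1,6): →(1,2)(W), (0,5)(W) — all W, so L
(1,7): →(1,3)(W), (0,6)(W) — all W, so L
(1,8): →(1,4)(W), (0,7)(W) — all W, so L
(2,2): →(1,1)(W) only, which is W, so L
(2,3): →(1,2)(W) only, which is W, so L
(2,5): →(2,1)(W), (1,4)(W) — all W, so L
(3,5): →(0,5)(W), (3,1)(W), (2,4)(W) — all W, so L
(3,7): →(0,7)(W), (3,3)(W), (2,6)(W) — all W, so L
(4,1): →(1,1)(W), (3,0)(W) — all W, so L
(4,2): →(1,2)(W), (3,1)(W) — all W, so L
(4,3): →(1,3)(W), (3,2)(W) — all W, so L
(4,4): →(1,4)(W), (4,0)(W), (3,3)(W) — all W, so L
(4,9): →(1,9)(W), (4,5)(W), (3,8)(W) — all W, so L
(5,6): →(2,6)(W), (0,6)(W), (5,2)(W), (4,5)(W) — all W, so L
(5,7): →(2,7)(W), (0,7)(W), (5,3)(W), (4,6)(W) — all W, so L
(6,1): →(3,1)(W), (1,1)(W), (5,0)(W) — all W, so L
(6,2): →(3,2)(W), (1,2)(W), (5,1)(W) — all W, so L
(6,3): →(3,3)(W), (1,3)(W), (5,2)(W) — all W, so L
(6,4): →(3,4)(W), (1,4)(W), (6,0)(W), (5,3)(W) — all W, so L
(6,9): →(3,9)(W), (1,9)(W), (6,5)(W), (5,8)(W) — all W, so L
(7,6): →(4,6)(W), (2,6)(W), (7,2)(W), (6,5)(W) — all W, so L
(7,7): →(4,7)(W), (2,7)(W), (7,3)(W), (6,6)(W) — all W, so L
(7,8): →(4,8)(W), (2,8)(W), (7,4)(W), (6,7)(W) — all W, so L
Every other cell has at least one move into one of the L cells above, so it is W.
L cells per row: a=0: 6, a=1: 5, a=2: 4, a=3: 2, a=4: 5, a=5: 2, a=6: 5, a=7: 3; total 32.

32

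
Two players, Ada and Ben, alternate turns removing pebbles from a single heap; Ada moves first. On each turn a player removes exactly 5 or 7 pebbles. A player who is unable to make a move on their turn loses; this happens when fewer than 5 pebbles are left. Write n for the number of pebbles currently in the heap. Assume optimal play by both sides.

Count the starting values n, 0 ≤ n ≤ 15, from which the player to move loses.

Build the W/L table. Terminal = L. A non-terminal position is W if it has a move to some L; otherwise it is L.
n=0: no move → L
n=1: no move → L
n=2: no move → L
n=3: no move → L
n=4: no move → L
n=5: →0(L), so W
n=6: →1(L), so W
n=7: →2(L), so W
n=8: →3(L), so W
n=9: →4(L), so W
n=10: →3(L), so W
n=11: →4(L), so W
n=12: →7(W), 5(W) — all W, so L
n=13: →8(W), 6(W) — all W, so L
n=14: →9(W), 7(W) — all W, so L
n=15: →10(W), 8(W) — all W, so L
L entries with 0 ≤ n ≤ 15: n = 0, 1, 2, 3, 4, 12, 13, 14, 15; that makes 9.

9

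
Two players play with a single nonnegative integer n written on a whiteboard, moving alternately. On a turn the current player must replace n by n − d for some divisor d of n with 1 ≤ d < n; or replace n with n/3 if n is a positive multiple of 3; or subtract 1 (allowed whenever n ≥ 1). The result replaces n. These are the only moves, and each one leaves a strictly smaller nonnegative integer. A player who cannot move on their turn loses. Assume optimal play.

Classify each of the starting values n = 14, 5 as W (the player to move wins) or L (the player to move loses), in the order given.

14: W, 5: L

Build the W/L table. Terminal = L. A non-terminal position is W if it has a move to some L; otherwise it is L.
n=0: no move → L
n=1: →0(L), so W
n=2: →1(W) only, which is W, so L
n=3: →2(L), so W
n=4: →2(L), so W
n=5: →4(W) only, which is W, so L
n=6: →2(L), so W
n=7: →6(W) only, which is W, so L
n=8: →7(L), so W
n=9: →3(W), 6(W), 8(W) — all W, so L
n=10: →5(L), so W
n=11: →10(W) only, which is W, so L
n=12: →9(L), so W
n=13: →12(W) only, which is W, so L
n=14: →7(L), so W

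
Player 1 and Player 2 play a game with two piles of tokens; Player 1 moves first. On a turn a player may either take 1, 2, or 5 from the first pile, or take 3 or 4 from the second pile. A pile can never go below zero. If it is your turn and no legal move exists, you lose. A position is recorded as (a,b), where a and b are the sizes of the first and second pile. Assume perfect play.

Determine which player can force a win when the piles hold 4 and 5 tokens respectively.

Build the W/L table. Terminal = L. A non-terminal position is W if it has a move to some L; otherwise it is L.
No move ever increases a pile, so every position that can arise here has a ≤ 4 and b ≤ 5; it is enough to label the cells with 0 ≤ a ≤ 4 and 0 ≤ b ≤ 5.
Every move lowers a or b (never raises either), so fill the grid row by row in increasing a, and left to right within a row: each cell's successors are then already labelled.
      b=0  b=1  b=2  b=3  b=4  b=5
a=0:    L    L    L    W    W    W
a=1:    W    W    W    L    L    L
a=2:    W    W    W    W    W    W
a=3:    L    L    L    W    W    W
a=4:    W    W    W    L    L    L
Cells with no legal move (terminal, hence L): (0,0), (0,1), (0,2).
The remaining L cells, each justified by listing all of its moves:
(1,3): →(0,3)(W), (1,0)(W) — all W, so L
(1,4): →(0,4)(W), (1,1)(W), (1,0)(W) — all W, so L
(1,5): →(0,5)(W), (1,2)(W), (1,1)(W) — all W, so L
(3,0): →(2,0)(W), (1,0)(W) — all W, so L
(3,1): →(2,1)(W), (1,1)(W) — all W, so L
(3,2): →(2,2)(W), (1,2)(W) — all W, so L
(4,3): →(3,3)(W), (2,3)(W), (4,0)(W) — all W, so L
(4,4): →(3,4)(W), (2,4)(W), (4,1)(W), (4,0)(W) — all W, so L
(4,5): →(3,5)(W), (2,5)(W), (4,2)(W), (4,1)(W) — all W, so L
Every other cell has at least one move into one of the L cells above, so it is W.
The starting position (4,5) is L: whatever Player 1 does, the opponent receives a W position.

Player 2 wins.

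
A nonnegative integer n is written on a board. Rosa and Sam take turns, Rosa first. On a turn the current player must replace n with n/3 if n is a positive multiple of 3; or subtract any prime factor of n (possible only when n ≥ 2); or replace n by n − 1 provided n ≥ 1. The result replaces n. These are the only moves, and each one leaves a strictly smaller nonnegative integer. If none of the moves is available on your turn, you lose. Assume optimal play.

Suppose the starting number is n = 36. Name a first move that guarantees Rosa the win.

Move to 35.

Positions with no move are L. A position that does have a move is losing for the player to move precisely when every available move leads to a winning position for the opponent. Fill in the labels:
n=0: no move → L
n=1: reaches L-position 0 → W
n=2: reaches L-position 0 → W
n=3: reaches L-position 0 → W
n=4: only reaches 2(W), 3(W), all W → L
n=5: reaches L-position 0 → W
n=6: reaches L-position 4 → W
n=7: reaches L-position 0 → W
n=8: only reaches 6(W), 7(W), all W → L
n=9: reaches L-position 8 → W
n=10: reaches L-position 8 → W
n=11: reaches L-position 0 → W
n=12: reaches L-position 4 → W
n=13: reaches L-position 0 → W
n=14: only reaches 7(W), 12(W), 13(W), all W → L
n=15: reaches L-position 14 → W
n=16: reaches L-position 14 → W
n=17: reaches L-position 0 → W
n=18: only reaches 6(W), 15(W), 16(W), 17(W), all W → L
n=19: reaches L-position 0 → W
n=20: reaches L-position 18 → W
n=21: reaches L-position 14 → W
n=22: only reaches 11(W), 20(W), 21(W), all W → L
n=23: reaches L-position 0 → W
n=24: reaches L-position 8 → W
n=25: only reaches 20(W), 24(W), all W → L
n=26: reaches L-position 25 → W
n=27: only reaches 9(W), 24(W), 26(W), all W → L
n=28: reaches L-position 27 → W
n=29: reaches L-position 0 → W
n=30: reaches L-position 25 → W
n=31: reaches L-position 0 → W
n=32: only reaches 30(W), 31(W), all W → L
n=33: reaches L-position 22 → W
n=34: reaches L-position 32 → W
n=35: only reaches 28(W), 30(W), 34(W), all W → L
n=36: reaches L-position 35 → W
From 36, the L positions reachable in one move are: 35.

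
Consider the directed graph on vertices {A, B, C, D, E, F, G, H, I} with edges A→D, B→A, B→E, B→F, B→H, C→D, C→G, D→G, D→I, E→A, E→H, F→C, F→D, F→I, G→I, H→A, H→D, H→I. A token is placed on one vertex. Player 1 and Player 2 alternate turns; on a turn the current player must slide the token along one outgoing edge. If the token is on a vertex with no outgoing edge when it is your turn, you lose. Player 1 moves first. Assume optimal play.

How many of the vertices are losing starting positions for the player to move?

Positions with no move are L. A position that does have a move is losing for the player to move precisely when every available move leads to a winning position for the opponent. Fill in the labels:
Every edge goes from a vertex to one that appears earlier in the order I, G, D, C, A, F, H, E, B, so processing vertices in that order labels each vertex after all of its successors.
I: no outgoing edge → L
G: reaches L-position I → W
D: reaches L-position I → W
C: only reaches D(W), G(W), all W → L
A: only reaches D(W), which is W → L
F: reaches L-position C → W
H: reaches L-position A → W
E: reaches L-position A → W
B: reaches L-position A → W
The L vertices are A, C, I; that is 3 in all.

3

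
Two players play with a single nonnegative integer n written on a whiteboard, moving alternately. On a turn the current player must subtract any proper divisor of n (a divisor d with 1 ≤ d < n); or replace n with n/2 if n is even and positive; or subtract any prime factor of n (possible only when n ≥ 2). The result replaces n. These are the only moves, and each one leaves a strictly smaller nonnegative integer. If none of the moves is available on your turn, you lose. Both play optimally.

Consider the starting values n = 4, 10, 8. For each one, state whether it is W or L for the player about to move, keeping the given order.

Positions with no move are L. A position that does have a move is losing for the player to move precisely when every available move leads to a winning position for the opponent. Fill in the labels:
n=0: no move → L
n=1: no move → L
n=2: reaches L-position 0 → W
n=3: reaches L-position 0 → W
n=4: only reaches 2(W), 3(W), all W → L
n=5: reaches L-position 0 → W
n=6: reaches L-position 4 → W
n=7: reaches L-position 0 → W
n=8: reaches L-position 4 → W
n=9: only reaches 6(W), 8(W), all W → L
n=10: reaches L-position 9 → W

4: L, 10: W, 8: W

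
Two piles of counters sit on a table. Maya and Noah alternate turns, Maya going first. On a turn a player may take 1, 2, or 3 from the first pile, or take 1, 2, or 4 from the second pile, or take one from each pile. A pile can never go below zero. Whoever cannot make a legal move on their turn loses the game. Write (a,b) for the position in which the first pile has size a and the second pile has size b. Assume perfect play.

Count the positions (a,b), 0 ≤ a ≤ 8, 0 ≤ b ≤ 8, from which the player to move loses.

Build the W/L table. Terminal = L. A non-terminal position is W if it has a move to some L; otherwise it is L.
Every move lowers a or b (never raises either), so fill the grid row by row in increasing a, and left to right within a row: each cell's successors are then already labelled.
      b=0  b=1  b=2  b=3  b=4  b=5  b=6  b=7  b=8
a=0:    L    W    W    L    W    W    L    W    W
a=1:    W    W    L    W    W    L    W    W    L
a=2:    W    L    W    W    L    W    W    L    W
a=3:    W    W    W    W    W    W    W    W    W
a=4:    L    W    W    L    W    W    L    W    W
a=5:    W    W    L    W    W    L    W    W    L
a=6:    W    L    W    W    L    W    W    L    W
a=7:    W    W    W    W    W    W    W    W    W
a=8:    L    W    W    L    W    W    L    W    W
Cells with no legal move (terminal, hence L): (0,0).
The remaining L cells, each justified by listing all of its moves:
(0,3): →(0,2)(W), (0,1)(W) — all W, so L
(0,6): →(0,5)(W), (0,4)(W), (0,2)(W) — all W, so L
(1,2): →(0,2)(W), (1,1)(W), (1,0)(W), (0,1)(W) — all W, so L
(1,5): →(0,5)(W), (1,4)(W), (1,3)(W), (1,1)(W), (0,4)(W) — all W, so L
(1,8): →(0,8)(W), (1,7)(W), (1,6)(W), (1,4)(W), (0,7)(W) — all W, so L
(2,1): →(1,1)(W), (0,1)(W), (2,0)(W), (1,0)(W) — all W, so L
(2,4): →(1,4)(W), (0,4)(W), (2,3)(W), (2,2)(W), (2,0)(W), (1,3)(W) — all W, so L
(2,7): →(1,7)(W), (0,7)(W), (2,6)(W), (2,5)(W), (2,3)(W), (1,6)(W) — all W, so L
(4,0): →(3,0)(W), (2,0)(W), (1,0)(W) — all W, so L
(4,3): →(3,3)(W), (2,3)(W), (1,3)(W), (4,2)(W), (4,1)(W), (3,2)(W) — all W, so L
(4,6): →(3,6)(W), (2,6)(W), (1,6)(W), (4,5)(W), (4,4)(W), (4,2)(W), (3,5)(W) — all W, so L
(5,2): →(4,2)(W), (3,2)(W), (2,2)(W), (5,1)(W), (5,0)(W), (4,1)(W) — all W, so L
(5,5): →(4,5)(W), (3,5)(W), (2,5)(W), (5,4)(W), (5,3)(W), (5,1)(W), (4,4)(W) — all W, so L
(5,8): →(4,8)(W), (3,8)(W), (2,8)(W), (5,7)(W), (5,6)(W), (5,4)(W), (4,7)(W) — all W, so L
(6,1): →(5,1)(W), (4,1)(W), (3,1)(W), (6,0)(W), (5,0)(W) — all W, so L
(6,4): →(5,4)(W), (4,4)(W), (3,4)(W), (6,3)(W), (6,2)(W), (6,0)(W), (5,3)(W) — all W, so L
(6,7): →(5,7)(W), (4,7)(W), (3,7)(W), (6,6)(W), (6,5)(W), (6,3)(W), (5,6)(W) — all W, so L
(8,0): →(7,0)(W), (6,0)(W), (5,0)(W) — all W, so L
(8,3): →(7,3)(W), (6,3)(W), (5,3)(W), (8,2)(W), (8,1)(W), (7,2)(W) — all W, so L
(8,6): →(7,6)(W), (6,6)(W), (5,6)(W), (8,5)(W), (8,4)(W), (8,2)(W), (7,5)(W) — all W, so L
Every other cell has at least one move into one of the L cells above, so it is W.
L cells per row: a=0: 3, a=1: 3, a=2: 3, a=3: 0, a=4: 3, a=5: 3, a=6: 3, a=7: 0, a=8: 3; total 21.

21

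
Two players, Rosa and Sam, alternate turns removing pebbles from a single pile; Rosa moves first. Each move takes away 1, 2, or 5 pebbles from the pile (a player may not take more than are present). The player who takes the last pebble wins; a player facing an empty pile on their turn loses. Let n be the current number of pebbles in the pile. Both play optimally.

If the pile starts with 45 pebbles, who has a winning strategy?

Sam wins.

Compute win/loss labels from the base case upward. A position with no move is L. Any other position is W if it can reach an L in one move, else L.
n=0: no move → L
n=1: W (go to 0, an L position)
n=2: W (go to 0, an L position)
n=3: L (options 2(W), 1(W) are all W)
n=4: W (go to 3, an L position)
n=5: W (go to 3, an L position)
n=6: L (options 5(W), 4(W), 1(W) are all W)
n=7: W (go to 6, an L position)
n=8: W (go to 6, an L position)
n=9: L (options 8(W), 7(W), 4(W) are all W)
n=10: W (go to 9, an L position)
n=11: W (go to 9, an L position)
n=12: L (options 11(W), 10(W), 7(W) are all W)
n=13: W (go to 12, an L position)
n=14: W (go to 12, an L position)
n=15: L (options 14(W), 13(W), 10(W) are all W)
n=16: W (go to 15, an L position)
n=17: W (go to 15, an L position)
n=18: L (options 17(W), 16(W), 13(W) are all W)
n=19: W (go to 18, an L position)
n=20: W (go to 18, an L position)
n=21: L (options 20(W), 19(W), 16(W) are all W)
n=22: W (go to 21, an L position)
n=23: W (go to 21, an L position)
n=24: L (options 23(W), 22(W), 19(W) are all W)
n=25: W (go to 24, an L position)
n=26: W (go to 24, an L position)
n=27: L (options 26(W), 25(W), 22(W) are all W)
n=28: W (go to 27, an L position)
n=29: W (go to 27, an L position)
n=30: L (options 29(W), 28(W), 25(W) are all W)
n=31: W (go to 30, an L position)
n=32: W (go to 30, an L position)
n=33: L (options 32(W), 31(W), 28(W) are all W)
n=34: W (go to 33, an L position)
n=35: W (go to 33, an L position)
n=36: L (options 35(W), 34(W), 31(W) are all W)
n=37: W (go to 36, an L position)
n=38: W (go to 36, an L position)
n=39: L (options 38(W), 37(W), 34(W) are all W)
n=40: W (go to 39, an L position)
n=41: W (go to 39, an L position)
n=42: L (options 41(W), 40(W), 37(W) are all W)
n=43: W (go to 42, an L position)
n=44: W (go to 42, an L position)
n=45: L (options 44(W), 43(W), 40(W) are all W)
The starting position 45 is L: whatever Rosa does, the opponent receives a W position.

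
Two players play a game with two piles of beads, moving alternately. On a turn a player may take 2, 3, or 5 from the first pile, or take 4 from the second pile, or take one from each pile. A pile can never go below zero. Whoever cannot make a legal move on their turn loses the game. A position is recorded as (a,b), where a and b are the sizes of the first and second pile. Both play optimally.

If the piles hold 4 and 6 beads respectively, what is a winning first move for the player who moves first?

Move to (1,6).

Label each position W (a win for the player to move) or L (a loss). A position with no legal move is L; any other position is W exactly when some move reaches an L, and L when every move reaches a W.
No move ever increases a pile, so every position that can arise here has a ≤ 4 and b ≤ 6; it is enough to label the cells with 0 ≤ a ≤ 4 and 0 ≤ b ≤ 6.
Every move lowers a or b (never raises either), so fill the grid row by row in increasing a, and left to right within a row: each cell's successors are then already labelled.
      b=0  b=1  b=2  b=3  b=4  b=5  b=6
a=0:    L    L    L    L    W    W    W
a=1:    L    W    W    W    W    L    L
a=2:    W    W    W    W    L    L    W
a=3:    W    W    W    W    L    W    W
a=4:    W    L    L    L    W    W    W
Cells with no legal move (terminal, hence L): (0,0), (0,1), (0,2), (0,3), (1,0).
The remaining L cells, each justified by listing all of its moves:
(1,5): L (options (1,1)(W), (0,4)(W) are all W)
(1,6): L (options (1,2)(W), (0,5)(W) are all W)
(2,4): L (options (0,4)(W), (2,0)(W), (1,3)(W) are all W)
(2,5): L (options (0,5)(W), (2,1)(W), (1,4)(W) are all W)
(3,4): L (options (1,4)(W), (0,4)(W), (3,0)(W), (2,3)(W) are all W)
(4,1): L (options (2,1)(W), (1,1)(W), (3,0)(W) are all W)
(4,2): L (options (2,2)(W), (1,2)(W), (3,1)(W) are all W)
(4,3): L (options (2,3)(W), (1,3)(W), (3,2)(W) are all W)
Every other cell has at least one move into one of the L cells above, so it is W.
From (4,6), the L positions reachable in one move are: (1,6), (4,2). Any move reaching one of these is winning.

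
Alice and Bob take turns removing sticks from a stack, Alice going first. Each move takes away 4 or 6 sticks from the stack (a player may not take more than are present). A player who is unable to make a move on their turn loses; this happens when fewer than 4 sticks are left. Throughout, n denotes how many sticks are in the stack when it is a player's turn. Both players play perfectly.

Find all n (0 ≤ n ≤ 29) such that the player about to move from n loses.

0, 1, 2, 3, 10, 11, 12, 13, 20, 21, 22, 23

Label each position W (a win for the player to move) or L (a loss). A position with no legal move is L; any other position is W exactly when some move reaches an L, and L when every move reaches a W.
n=0: no move → L
n=1: no move → L
n=2: no move → L
n=3: no move → L
n=4: reaches L-position 0 → W
n=5: reaches L-position 1 → W
n=6: reaches L-position 2 → W
n=7: reaches L-position 3 → W
n=8: reaches L-position 2 → W
n=9: reaches L-position 3 → W
n=10: only reaches 6(W), 4(W), all W → L
n=11: only reaches 7(W), 5(W), all W → L
n=12: only reaches 8(W), 6(W), all W → L
n=13: only reaches 9(W), 7(W), all W → L
n=14: reaches L-position 10 → W
n=15: reaches L-position 11 → W
n=16: reaches L-position 12 → W
n=17: reaches L-position 13 → W
n=18: reaches L-position 12 → W
n=19: reaches L-position 13 → W
n=20: only reaches 16(W), 14(W), all W → L
n=21: only reaches 17(W), 15(W), all W → L
n=22: only reaches 18(W), 16(W), all W → L
n=23: only reaches 19(W), 17(W), all W → L
n=24: reaches L-position 20 → W
n=25: reaches L-position 21 → W
n=26: reaches L-position 22 → W
n=27: reaches L-position 23 → W
n=28: reaches L-position 22 → W
n=29: reaches L-position 23 → W
Reading off the rows marked L gives the requested list; there are 12 such values of n.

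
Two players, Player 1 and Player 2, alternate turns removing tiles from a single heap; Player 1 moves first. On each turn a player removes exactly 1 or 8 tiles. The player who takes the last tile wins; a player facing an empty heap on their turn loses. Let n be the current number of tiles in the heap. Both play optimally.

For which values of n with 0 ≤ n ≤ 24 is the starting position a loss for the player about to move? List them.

Work bottom-up. With no move the player to move loses. Otherwise the position is W if at least one move leads to an L position for the opponent, and L if every move leads to a W.
n=0: no move → L
n=1: →0(L), so W
n=2: →1(W) only, which is W, so L
n=3: →2(L), so W
n=4: →3(W) only, which is W, so L
n=5: →4(L), so W
n=6: →5(W) only, which is W, so L
n=7: →6(L), so W
n=8: →0(L), so W
n=9: →8(W), 1(W) — all W, so L
n=10: →9(L), so W
n=11: →10(W), 3(W) — all W, so L
n=12: →11(L), so W
n=13: →12(W), 5(W) — all W, so L
n=14: →13(L), so W
n=15: →14(W), 7(W) — all W, so L
n=16: →15(L), so W
n=17: →9(L), so W
n=18: →17(W), 10(W) — all W, so L
n=19: →18(L), so W
n=20: →19(W), 12(W) — all W, so L
n=21: →20(L), so W
n=22: →21(W), 14(W) — all W, so L
n=23: →22(L), so W
n=24: →23(W), 16(W) — all W, so L
Reading off the rows marked L gives the requested list; there are 12 such values of n.

0, 2, 4, 6, 9, 11, 13, 15, 18, 20, 22, 24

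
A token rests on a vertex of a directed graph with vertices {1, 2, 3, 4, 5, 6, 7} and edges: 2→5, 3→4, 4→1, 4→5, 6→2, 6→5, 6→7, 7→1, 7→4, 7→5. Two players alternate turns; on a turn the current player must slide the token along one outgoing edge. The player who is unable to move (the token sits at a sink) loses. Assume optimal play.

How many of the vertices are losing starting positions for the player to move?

Label each position W (a win for the player to move) or L (a loss). A position with no legal move is L; any other position is W exactly when some move reaches an L, and L when every move reaches a W.
Every edge goes from a vertex to one that appears earlier in the order 1, 5, 4, 7, 2, 6, 3, so processing vertices in that order labels each vertex after all of its successors.
1: no outgoing edge → L
5: no outgoing edge → L
4: reaches L-position 5 → W
7: reaches L-position 5 → W
2: reaches L-position 5 → W
6: reaches L-position 5 → W
3: only reaches 4(W), which is W → L
The L vertices are 1, 3, 5; that is 3 in all.

3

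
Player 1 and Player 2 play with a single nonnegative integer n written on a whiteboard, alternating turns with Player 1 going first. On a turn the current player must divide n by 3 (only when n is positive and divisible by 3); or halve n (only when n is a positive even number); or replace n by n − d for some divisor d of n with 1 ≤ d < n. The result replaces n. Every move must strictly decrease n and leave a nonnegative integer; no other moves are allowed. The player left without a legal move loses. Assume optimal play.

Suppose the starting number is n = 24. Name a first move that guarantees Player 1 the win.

Move to 23.

Work bottom-up. With no move the player to move loses. Otherwise the position is W if at least one move leads to an L position for the opponent, and L if every move leads to a W.
n=0: no move → L
n=1: no move → L
n=2: W (go to 1, an L position)
n=3: W (go to 1, an L position)
n=4: L (options 2(W), 3(W) are all W)
n=5: W (go to 4, an L position)
n=6: W (go to 4, an L position)
n=7: L (sole option 6(W) is W)
n=8: W (go to 4, an L position)
n=9: L (options 3(W), 6(W), 8(W) are all W)
n=10: W (go to 9, an L position)
n=11: L (sole option 10(W) is W)
n=12: W (go to 4, an L position)
n=13: L (sole option 12(W) is W)
n=14: W (go to 7, an L position)
n=15: L (options 5(W), 10(W), 12(W), 14(W) are all W)
n=16: W (go to 15, an L position)
n=17: L (sole option 16(W) is W)
n=18: W (go to 9, an L position)
n=19: L (sole option 18(W) is W)
n=20: W (go to 15, an L position)
n=21: W (go to 7, an L position)
n=22: W (go to 11, an L position)
n=23: L (sole option 22(W) is W)
n=24: W (go to 23, an L position)
From 24, the L positions reachable in one move are: 23.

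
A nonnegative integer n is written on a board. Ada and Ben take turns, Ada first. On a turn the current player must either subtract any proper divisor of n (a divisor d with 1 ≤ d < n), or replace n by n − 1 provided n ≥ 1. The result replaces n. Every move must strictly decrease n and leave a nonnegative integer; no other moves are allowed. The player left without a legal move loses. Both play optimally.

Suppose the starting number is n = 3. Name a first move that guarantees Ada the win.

Move to 2.

Compute win/loss labels from the base case upward. A position with no move is L. Any other position is W if it can reach an L in one move, else L.
n=0: no move → L
n=1: →0(L), so W
n=2: →1(W) only, which is W, so L
n=3: →2(L), so W
From 3, the L positions reachable in one move are: 2.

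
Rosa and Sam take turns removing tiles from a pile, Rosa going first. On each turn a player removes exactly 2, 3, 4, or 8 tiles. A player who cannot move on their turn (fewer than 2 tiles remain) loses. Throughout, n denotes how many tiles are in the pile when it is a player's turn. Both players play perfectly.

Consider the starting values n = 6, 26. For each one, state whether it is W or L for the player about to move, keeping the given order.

Compute win/loss labels from the base case upward. A position with no move is L. Any other position is W if it can reach an L in one move, else L.
n=0: no move → L
n=1: no move → L
n=2: W (go to 0, an L position)
n=3: W (go to 1, an L position)
n=4: W (go to 1, an L position)
n=5: W (go to 1, an L position)
n=6: L (options 4(W), 3(W), 2(W) are all W)
n=7: L (options 5(W), 4(W), 3(W) are all W)
n=8: W (go to 6, an L position)
n=9: W (go to 7, an L position)
n=10: W (go to 7, an L position)
n=11: W (go to 7, an L position)
n=12: L (options 10(W), 9(W), 8(W), 4(W) are all W)
n=13: L (options 11(W), 10(W), 9(W), 5(W) are all W)
n=14: W (go to 12, an L position)
n=15: W (go to 13, an L position)
n=16: W (go to 13, an L position)
n=17: W (go to 13, an L position)
n=18: L (options 16(W), 15(W), 14(W), 10(W) are all W)
n=19: L (options 17(W), 16(W), 15(W), 11(W) are all W)
n=20: W (go to 18, an L position)
n=21: W (go to 19, an L position)
n=22: W (go to 19, an L position)
n=23: W (go to 19, an L position)
n=24: L (options 22(W), 21(W), 20(W), 16(W) are all W)
n=25: L (options 23(W), 22(W), 21(W), 17(W) are all W)
n=26: W (go to 24, an L position)

6: L, 26: W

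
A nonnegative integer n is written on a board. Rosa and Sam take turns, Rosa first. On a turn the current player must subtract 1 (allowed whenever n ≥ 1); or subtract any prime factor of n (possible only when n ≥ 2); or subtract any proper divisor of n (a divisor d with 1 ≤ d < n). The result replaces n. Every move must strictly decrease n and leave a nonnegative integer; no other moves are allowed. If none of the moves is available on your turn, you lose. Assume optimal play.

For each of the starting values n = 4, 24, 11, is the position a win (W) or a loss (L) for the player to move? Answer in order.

Work bottom-up. With no move the player to move loses. Otherwise the position is W if at least one move leads to an L position for the opponent, and L if every move leads to a W.
n=0: no move → L
n=1: W (go to 0, an L position)
n=2: W (go to 0, an L position)
n=3: W (go to 0, an L position)
n=4: L (options 2(W), 3(W) are all W)
n=5: W (go to 0, an L position)
n=6: W (go to 4, an L position)
n=7: W (go to 0, an L position)
n=8: W (go to 4, an L position)
n=9: L (options 6(W), 8(W) are all W)
n=10: W (go to 9, an L position)
n=11: W (go to 0, an L position)
n=12: W (go to 9, an L position)
n=13: W (go to 0, an L position)
n=14: L (options 7(W), 12(W), 13(W) are all W)
n=15: W (go to 14, an L position)
n=16: W (go to 14, an L position)
n=17: W (go to 0, an L position)
n=18: W (go to 9, an L position)
n=19: W (go to 0, an L position)
n=20: L (options 10(W), 15(W), 16(W), 18(W), 19(W) are all W)
n=21: W (go to 14, an L position)
n=22: W (go to 20, an L position)
n=23: W (go to 0, an L position)
n=24: W (go to 20, an L position)

4: L, 24: W, 11: W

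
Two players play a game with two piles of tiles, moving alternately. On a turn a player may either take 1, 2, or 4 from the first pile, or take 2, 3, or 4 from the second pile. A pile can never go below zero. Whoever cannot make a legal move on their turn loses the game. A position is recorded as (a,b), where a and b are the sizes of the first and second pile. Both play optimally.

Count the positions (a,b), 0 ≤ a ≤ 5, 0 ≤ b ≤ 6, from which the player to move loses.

14

Positions with no move are L. A position that does have a move is losing for the player to move precisely when every available move leads to a winning position for the opponent. Fill in the labels:
Every move lowers a or b (never raises either), so fill the grid row by row in increasing a, and left to right within a row: each cell's successors are then already labelled.
      b=0  b=1  b=2  b=3  b=4  b=5  b=6
a=0:    L    L    W    W    W    W    L
a=1:    W    W    L    L    W    W    W
a=2:    W    W    W    W    L    L    W
a=3:    L    L    W    W    W    W    L
a=4:    W    W    L    L    W    W    W
a=5:    W    W    W    W    L    L    W
Cells with no legal move (terminal, hence L): (0,0), (0,1).
The remaining L cells, each justified by listing all of its moves:
(0,6): L (options (0,4)(W), (0,3)(W), (0,2)(W) are all W)
(1,2): L (options (0,2)(W), (1,0)(W) are all W)
(1,3): L (options (0,3)(W), (1,1)(W), (1,0)(W) are all W)
(2,4): L (options (1,4)(W), (0,4)(W), (2,2)(W), (2,1)(W), (2,0)(W) are all W)
(2,5): L (options (1,5)(W), (0,5)(W), (2,3)(W), (2,2)(W), (2,1)(W) are all W)
(3,0): L (options (2,0)(W), (1,0)(W) are all W)
(3,1): L (options (2,1)(W), (1,1)(W) are all W)
(3,6): L (options (2,6)(W), (1,6)(W), (3,4)(W), (3,3)(W), (3,2)(W) are all W)
(4,2): L (options (3,2)(W), (2,2)(W), (0,2)(W), (4,0)(W) are all W)
(4,3): L (options (3,3)(W), (2,3)(W), (0,3)(W), (4,1)(W), (4,0)(W) are all W)
(5,4): L (options (4,4)(W), (3,4)(W), (1,4)(W), (5,2)(W), (5,1)(W), (5,0)(W) are all W)
(5,5): L (options (4,5)(W), (3,5)(W), (1,5)(W), (5,3)(W), (5,2)(W), (5,1)(W) are all W)
Every other cell has at least one move into one of the L cells above, so it is W.
L cells per row: a=0: 3, a=1: 2, a=2: 2, a=3: 3, a=4: 2, a=5: 2; total 14.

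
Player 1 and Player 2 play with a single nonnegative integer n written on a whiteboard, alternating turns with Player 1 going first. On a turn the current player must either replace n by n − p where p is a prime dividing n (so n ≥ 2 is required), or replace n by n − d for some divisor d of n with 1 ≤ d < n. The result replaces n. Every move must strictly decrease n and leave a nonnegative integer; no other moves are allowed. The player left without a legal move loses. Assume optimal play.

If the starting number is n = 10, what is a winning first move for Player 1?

Move to 9.

Work bottom-up. With no move the player to move loses. Otherwise the position is W if at least one move leads to an L position for the opponent, and L if every move leads to a W.
n=0: no move → L
n=1: no move → L
n=2: reaches L-position 0 → W
n=3: reaches L-position 0 → W
n=4: only reaches 2(W), 3(W), all W → L
n=5: reaches L-position 0 → W
n=6: reaches L-position 4 → W
n=7: reaches L-position 0 → W
n=8: reaches L-position 4 → W
n=9: only reaches 6(W), 8(W), all W → L
n=10: reaches L-position 9 → W
From 10, the L positions reachable in one move are: 9.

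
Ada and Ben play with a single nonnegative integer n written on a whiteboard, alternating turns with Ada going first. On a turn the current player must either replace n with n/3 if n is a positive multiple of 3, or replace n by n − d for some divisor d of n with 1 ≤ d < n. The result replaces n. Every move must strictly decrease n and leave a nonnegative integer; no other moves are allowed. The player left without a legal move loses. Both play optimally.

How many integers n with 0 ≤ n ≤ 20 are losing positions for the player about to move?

Use the standard recursion: the mover loses at a terminal position; elsewhere, the mover wins exactly when some move hands the opponent an L position.
n=0: no move → L
n=1: no move → L
n=2: →1(L), so W
n=3: →1(L), so W
n=4: →2(W), 3(W) — all W, so L
n=5: →4(L), so W
n=6: →4(L), so W
n=7: →6(W) only, which is W, so L
n=8: →4(L), so W
n=9: →3(W), 6(W), 8(W) — all W, so L
n=10: →9(L), so W
n=11: →10(W) only, which is W, so L
n=12: →4(L), so W
n=13: →12(W) only, which is W, so L
n=14: →7(L), so W
n=15: →5(W), 10(W), 12(W), 14(W) — all W, so L
n=16: →15(L), so W
n=17: →16(W) only, which is W, so L
n=18: →9(L), so W
n=19: →18(W) only, which is W, so L
n=20: →15(L), so W
L entries with 0 ≤ n ≤ 20: n = 0, 1, 4, 7, 9, 11, 13, 15, 17, 19; that makes 10.

10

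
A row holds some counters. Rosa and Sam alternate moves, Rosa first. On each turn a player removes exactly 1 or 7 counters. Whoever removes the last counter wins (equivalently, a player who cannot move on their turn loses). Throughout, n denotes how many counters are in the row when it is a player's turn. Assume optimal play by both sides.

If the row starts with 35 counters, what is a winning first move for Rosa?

Build the W/L table. Terminal = L. A non-terminal position is W if it has a move to some L; otherwise it is L.
n=0: no move → L
n=1: reaches L-position 0 → W
n=2: only reaches 1(W), which is W → L
n=3: reaches L-position 2 → W
n=4: only reaches 3(W), which is W → L
n=5: reaches L-position 4 → W
n=6: only reaches 5(W), which is W → L
n=7: reaches L-position 6 → W
n=8: only reaches 7(W), 1(W), all W → L
n=9: reaches L-position 8 → W
n=10: only reaches 9(W), 3(W), all W → L
n=11: reaches L-position 10 → W
n=12: only reaches 11(W), 5(W), all W → L
n=13: reaches L-position 12 → W
n=14: only reaches 13(W), 7(W), all W → L
n=15: reaches L-position 14 → W
n=16: only reaches 15(W), 9(W), all W → L
n=17: reaches L-position 16 → W
n=18: only reaches 17(W), 11(W), all W → L
n=19: reaches L-position 18 → W
n=20: only reaches 19(W), 13(W), all W → L
n=21: reaches L-position 20 → W
n=22: only reaches 21(W), 15(W), all W → L
n=23: reaches L-position 22 → W
n=24: only reaches 23(W), 17(W), all W → L
n=25: reaches L-position 24 → W
n=26: only reaches 25(W), 19(W), all W → L
n=27: reaches L-position 26 → W
n=28: only reaches 27(W), 21(W), all W → L
n=29: reaches L-position 28 → W
n=30: only reaches 29(W), 23(W), all W → L
n=31: reaches L-position 30 → W
n=32: only reaches 31(W), 25(W), all W → L
n=33: reaches L-position 32 → W
n=34: only reaches 33(W), 27(W), all W → L
n=35: reaches L-position 34 → W
From 35, the L positions reachable in one move are: 34, 28. Any move reaching one of these is winning.

Remove 1, leaving 34.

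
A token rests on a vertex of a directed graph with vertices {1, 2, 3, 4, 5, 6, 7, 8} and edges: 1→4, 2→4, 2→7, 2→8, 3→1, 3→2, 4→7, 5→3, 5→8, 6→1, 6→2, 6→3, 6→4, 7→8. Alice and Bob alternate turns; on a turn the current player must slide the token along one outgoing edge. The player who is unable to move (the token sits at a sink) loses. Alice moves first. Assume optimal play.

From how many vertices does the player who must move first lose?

3

Classify positions by backward induction: terminal positions (no move available) are L. From any other position, the mover wins iff some move reaches an L.
Every edge goes from a vertex to one that appears earlier in the order 8, 7, 4, 1, 2, 3, 5, 6, so processing vertices in that order labels each vertex after all of its successors.
8: no outgoing edge → L
7: reaches L-position 8 → W
4: only reaches 7(W), which is W → L
1: reaches L-position 4 → W
2: reaches L-position 4 → W
3: only reaches 2(W), 1(W), all W → L
5: reaches L-position 3 → W
6: reaches L-position 3 → W
The L vertices are 3, 4, 8; that is 3 in all.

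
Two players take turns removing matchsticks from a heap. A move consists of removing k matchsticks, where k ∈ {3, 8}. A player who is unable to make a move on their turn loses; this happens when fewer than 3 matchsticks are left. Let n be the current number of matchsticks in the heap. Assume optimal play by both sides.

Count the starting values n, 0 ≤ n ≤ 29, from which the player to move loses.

Use the standard recursion: the mover loses at a terminal position; elsewhere, the mover wins exactly when some move hands the opponent an L position.
n=0: no move → L
n=1: no move → L
n=2: no move → L
n=3: can move to 0, which is L ⇒ W
n=4: can move to 1, which is L ⇒ W
n=5: can move to 2, which is L ⇒ W
n=6: the only move is to 3(W), a W ⇒ L
n=7: the only move is to 4(W), a W ⇒ L
n=8: can move to 0, which is L ⇒ W
n=9: can move to 6, which is L ⇒ W
n=10: can move to 7, which is L ⇒ W
n=11: moves to 8(W), 3(W); every one is W ⇒ L
n=12: moves to 9(W), 4(W); every one is W ⇒ L
n=13: moves to 10(W), 5(W); every one is W ⇒ L
n=14: can move to 11, which is L ⇒ W
n=15: can move to 12, which is L ⇒ W
n=16: can move to 13, which is L ⇒ W
n=17: moves to 14(W), 9(W); every one is W ⇒ L
n=18: moves to 15(W), 10(W); every one is W ⇒ L
n=19: can move to 11, which is L ⇒ W
n=20: can move to 17, which is L ⇒ W
n=21: can move to 18, which is L ⇒ W
n=22: moves to 19(W), 14(W); every one is W ⇒ L
n=23: moves to 20(W), 15(W); every one is W ⇒ L
n=24: moves to 21(W), 16(W); every one is W ⇒ L
n=25: can move to 22, which is L ⇒ W
n=26: can move to 23, which is L ⇒ W
n=27: can move to 24, which is L ⇒ W
n=28: moves to 25(W), 20(W); every one is W ⇒ L
n=29: moves to 26(W), 21(W); every one is W ⇒ L
L entries with 0 ≤ n ≤ 29: n = 0, 1, 2, 6, 7, 11, 12, 13, 17, 18, 22, 23, 24, 28, 29; that makes 15.

15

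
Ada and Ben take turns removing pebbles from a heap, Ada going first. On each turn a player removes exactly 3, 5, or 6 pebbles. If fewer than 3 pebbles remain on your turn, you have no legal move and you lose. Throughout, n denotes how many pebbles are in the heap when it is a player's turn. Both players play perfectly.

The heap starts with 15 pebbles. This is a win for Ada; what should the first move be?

Label each position W (a win for the player to move) or L (a loss). A position with no legal move is L; any other position is W exactly when some move reaches an L, and L when every move reaches a W.
n=0: no move → L
n=1: no move → L
n=2: no move → L
n=3: →0(L), so W
n=4: →1(L), so W
n=5: →2(L), so W
n=6: →1(L), so W
n=7: →2(L), so W
n=8: →2(L), so W
n=9: →6(W), 4(W), 3(W) — all W, so L
n=10: →7(W), 5(W), 4(W) — all W, so L
n=11: →8(W), 6(W), 5(W) — all W, so L
n=12: →9(L), so W
n=13: →10(L), so W
n=14: →11(L), so W
n=15: →10(L), so W
From 15, the L positions reachable in one move are: 10, 9. Any move reaching one of these is winning.

Remove 5, leaving 10.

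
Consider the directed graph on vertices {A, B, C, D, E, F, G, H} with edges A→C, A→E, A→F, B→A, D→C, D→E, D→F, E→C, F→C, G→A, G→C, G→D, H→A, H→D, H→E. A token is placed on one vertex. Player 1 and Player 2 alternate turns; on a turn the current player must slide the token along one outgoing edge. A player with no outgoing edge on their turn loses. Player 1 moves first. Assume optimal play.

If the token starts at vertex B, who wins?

Build the W/L table. Terminal = L. A non-terminal position is W if it has a move to some L; otherwise it is L.
Every edge goes from a vertex to one that appears earlier in the order C, F, E, A, D, H, G, B, so processing vertices in that order labels each vertex after all of its successors.
C: no outgoing edge → L
F: reaches L-position C → W
E: reaches L-position C → W
A: reaches L-position C → W
D: reaches L-position C → W
H: only reaches D(W), A(W), E(W), all W → L
G: reaches L-position C → W
B: only reaches A(W), which is W → L
The starting position B is L: whatever Player 1 does, the opponent receives a W position.

Player 2 wins.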